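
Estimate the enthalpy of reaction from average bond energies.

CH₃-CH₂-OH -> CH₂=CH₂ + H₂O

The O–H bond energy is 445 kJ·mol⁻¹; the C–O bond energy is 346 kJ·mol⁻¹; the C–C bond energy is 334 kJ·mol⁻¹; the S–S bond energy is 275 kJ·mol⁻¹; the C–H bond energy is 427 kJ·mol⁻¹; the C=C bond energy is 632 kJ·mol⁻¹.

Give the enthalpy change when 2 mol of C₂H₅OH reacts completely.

Bonds broken (reactants):
  C–C: 1 × 334 = 334
  C–H: 5 × 427 = 2135
  C–O: 1 × 346 = 346
  O–H: 1 × 445 = 445
  Σ(broken) = 3260 kJ
Bonds formed (products):
  C–H: 4 × 427 = 1708
  C=C: 1 × 632 = 632
  O–H: 2 × 445 = 890
  Σ(formed) = 3230 kJ
ΔH = Σ(broken) − Σ(formed) = 3260 − 3230 = +30 kJ
For 2× the reaction as written: 2 × (+30) = +60 kJ

ΔH = +60 kJ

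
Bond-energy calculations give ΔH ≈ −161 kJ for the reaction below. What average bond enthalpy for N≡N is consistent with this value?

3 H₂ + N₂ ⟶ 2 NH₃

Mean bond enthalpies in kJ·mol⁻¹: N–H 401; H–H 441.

Let D be the N≡N bond energy.
Σ(broken) = 3×441 + 1×D = 1323 + D
Σ(formed) = 6×401 = 2406
ΔH = Σ(broken) − Σ(formed) = (1323 + D) − (2406) = −1083 + D
Setting this equal to −161 kJ gives D = 922 kJ/mol.

D(N≡N) ≈ 922 kJ/mol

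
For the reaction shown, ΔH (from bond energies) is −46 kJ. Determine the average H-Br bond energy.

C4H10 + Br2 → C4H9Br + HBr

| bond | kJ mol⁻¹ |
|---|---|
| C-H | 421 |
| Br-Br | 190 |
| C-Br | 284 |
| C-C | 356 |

Let D be the H-Br bond energy.
Σ(broken) = 1×190 + 3×356 + 10×421 = 5468
Σ(formed) = 1×284 + 3×356 + 9×421 + 1×D = 5141 + D
ΔH = Σ(broken) − Σ(formed) = (5468) − (5141 + D) = +327 − D
Setting this equal to −46 kJ gives D = 373 kJ/mol.

D(H-Br) ≈ 373 kJ/mol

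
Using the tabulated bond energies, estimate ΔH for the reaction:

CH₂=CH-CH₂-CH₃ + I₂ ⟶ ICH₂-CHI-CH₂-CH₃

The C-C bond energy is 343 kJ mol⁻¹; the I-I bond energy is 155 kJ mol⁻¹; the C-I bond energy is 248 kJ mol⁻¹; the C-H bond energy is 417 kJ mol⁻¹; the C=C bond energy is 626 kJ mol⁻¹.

Bonds broken (reactants):
  C-C: 2 × 343 = 686
  C-H: 8 × 417 = 3336
  C=C: 1 × 626 = 626
  I-I: 1 × 155 = 155
  Σ(broken) = 4803 kJ
Bonds formed (products):
  C-C: 3 × 343 = 1029
  C-H: 8 × 417 = 3336
  C-I: 2 × 248 = 496
  Σ(formed) = 4861 kJ
ΔH = Σ(broken) − Σ(formed) = 4803 − 4861 = −58 kJ

ΔH ≈ −58 kJ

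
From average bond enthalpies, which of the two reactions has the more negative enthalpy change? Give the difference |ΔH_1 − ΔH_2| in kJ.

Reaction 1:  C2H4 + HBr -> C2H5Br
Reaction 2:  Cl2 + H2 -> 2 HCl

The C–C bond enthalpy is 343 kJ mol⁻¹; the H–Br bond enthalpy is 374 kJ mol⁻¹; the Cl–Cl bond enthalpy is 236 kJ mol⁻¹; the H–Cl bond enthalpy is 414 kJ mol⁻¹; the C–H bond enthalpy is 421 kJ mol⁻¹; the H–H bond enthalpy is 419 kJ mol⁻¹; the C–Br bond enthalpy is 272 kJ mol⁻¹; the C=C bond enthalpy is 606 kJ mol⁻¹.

Reaction 1:
  Bonds broken (reactants):
    C–H: 4 × 421 = 1684
    C=C: 1 × 606 = 606
    H–Br: 1 × 374 = 374
    Σ(broken) = 2664 kJ
  Bonds formed (products):
    C–Br: 1 × 272 = 272
    C–C: 1 × 343 = 343
    C–H: 5 × 421 = 2105
    Σ(formed) = 2720 kJ
  ΔH_1 = 2664 − 2720 = −56 kJ
Reaction 2:
  Bonds broken (reactants):
    Cl–Cl: 1 × 236 = 236
    H–H: 1 × 419 = 419
    Σ(broken) = 655 kJ
  Bonds formed (products):
    H–Cl: 2 × 414 = 828
    Σ(formed) = 828 kJ
  ΔH_2 = 655 − 828 = −173 kJ
ΔH_1 − ΔH_2 = +117 kJ, so reaction 2 has the more negative ΔH; |ΔH_1 − ΔH_2| = 117 kJ.

Reaction 2, by 117 kJ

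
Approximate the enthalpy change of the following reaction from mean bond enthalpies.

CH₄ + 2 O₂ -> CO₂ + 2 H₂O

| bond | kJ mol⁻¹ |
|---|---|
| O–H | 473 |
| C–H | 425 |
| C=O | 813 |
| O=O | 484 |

Bonds broken (reactants):
  C–H: 4 × 425 = 1700
  O=O: 2 × 484 = 968
  Σ(broken) = 2668 kJ
Bonds formed (products):
  C=O: 2 × 813 = 1626
  O–H: 4 × 473 = 1892
  Σ(formed) = 3518 kJ
ΔH = Σ(broken) − Σ(formed) = 2668 − 3518 = −850 kJ

ΔH ≈ −850 kJ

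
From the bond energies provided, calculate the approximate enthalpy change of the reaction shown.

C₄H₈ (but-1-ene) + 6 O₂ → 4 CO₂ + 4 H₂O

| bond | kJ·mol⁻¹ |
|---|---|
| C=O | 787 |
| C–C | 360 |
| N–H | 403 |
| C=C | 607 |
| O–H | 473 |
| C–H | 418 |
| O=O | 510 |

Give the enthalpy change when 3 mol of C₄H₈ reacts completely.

Bonds broken (reactants):
  C–C: 2 × 360 = 720
  C–H: 8 × 418 = 3344
  C=C: 1 × 607 = 607
  O=O: 6 × 510 = 3060
  Σ(broken) = 7731 kJ
Bonds formed (products):
  C=O: 8 × 787 = 6296
  O–H: 8 × 473 = 3784
  Σ(formed) = 10080 kJ
ΔH = Σ(broken) − Σ(formed) = 7731 − 10080 = −2349 kJ
For 3× the reaction as written: 3 × (−2349) = −7047 kJ

ΔH = −7047 kJ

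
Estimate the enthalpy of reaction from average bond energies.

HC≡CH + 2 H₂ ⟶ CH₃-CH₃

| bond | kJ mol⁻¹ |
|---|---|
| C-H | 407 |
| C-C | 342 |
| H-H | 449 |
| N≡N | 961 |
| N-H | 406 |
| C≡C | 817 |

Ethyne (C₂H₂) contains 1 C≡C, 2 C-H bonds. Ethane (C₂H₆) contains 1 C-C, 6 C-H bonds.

ΔH ≈ −255 kJ

Bonds broken (reactants):
  C≡C: 1 × 817 = 817
  C-H: 2 × 407 = 814
  H-H: 2 × 449 = 898
  Σ(broken) = 2529 kJ
Bonds formed (products):
  C-C: 1 × 342 = 342
  C-H: 6 × 407 = 2442
  Σ(formed) = 2784 kJ
ΔH = Σ(broken) − Σ(formed) = 2529 − 2784 = −255 kJ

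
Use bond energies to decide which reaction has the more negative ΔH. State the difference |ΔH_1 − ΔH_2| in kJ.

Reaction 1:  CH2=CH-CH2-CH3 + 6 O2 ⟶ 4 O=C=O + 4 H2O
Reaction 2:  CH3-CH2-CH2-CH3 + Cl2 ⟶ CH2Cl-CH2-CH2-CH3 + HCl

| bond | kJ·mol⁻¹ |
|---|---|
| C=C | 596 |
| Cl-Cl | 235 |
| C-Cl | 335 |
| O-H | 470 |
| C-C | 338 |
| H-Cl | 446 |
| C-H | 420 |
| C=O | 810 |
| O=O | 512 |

Reaction 1, by 2410 kJ

Reaction 1:
  Bonds broken (reactants):
    C-C: 2 × 338 = 676
    C-H: 8 × 420 = 3360
    C=C: 1 × 596 = 596
    O=O: 6 × 512 = 3072
    Σ(broken) = 7704 kJ
  Bonds formed (products):
    C=O: 8 × 810 = 6480
    O-H: 8 × 470 = 3760
    Σ(formed) = 10240 kJ
  ΔH_1 = 7704 − 10240 = −2536 kJ
Reaction 2:
  Bonds broken (reactants):
    C-C: 3 × 338 = 1014
    C-H: 10 × 420 = 4200
    Cl-Cl: 1 × 235 = 235
    Σ(broken) = 5449 kJ
  Bonds formed (products):
    C-C: 3 × 338 = 1014
    C-Cl: 1 × 335 = 335
    C-H: 9 × 420 = 3780
    H-Cl: 1 × 446 = 446
    Σ(formed) = 5575 kJ
  ΔH_2 = 5449 − 5575 = −126 kJ
ΔH_1 − ΔH_2 = −2410 kJ, so reaction 1 has the more negative ΔH; |ΔH_1 − ΔH_2| = 2410 kJ.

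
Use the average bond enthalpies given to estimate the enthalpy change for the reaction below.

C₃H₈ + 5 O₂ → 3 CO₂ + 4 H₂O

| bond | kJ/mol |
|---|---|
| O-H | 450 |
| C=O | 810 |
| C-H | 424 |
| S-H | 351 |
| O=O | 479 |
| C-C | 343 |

Bonds broken (reactants):
  C-C: 2 × 343 = 686
  C-H: 8 × 424 = 3392
  O=O: 5 × 479 = 2395
  Σ(broken) = 6473 kJ
Bonds formed (products):
  C=O: 6 × 810 = 4860
  O-H: 8 × 450 = 3600
  Σ(formed) = 8460 kJ
ΔH = Σ(broken) − Σ(formed) = 6473 − 8460 = −1987 kJ

ΔH ≈ −1987 kJ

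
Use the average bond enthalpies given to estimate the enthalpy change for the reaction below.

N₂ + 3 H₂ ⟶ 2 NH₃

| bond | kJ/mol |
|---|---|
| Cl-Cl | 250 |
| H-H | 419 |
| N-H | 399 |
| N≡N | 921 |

Bonds broken (reactants):
  H-H: 3 × 419 = 1257
  N≡N: 1 × 921 = 921
  Σ(broken) = 2178 kJ
Bonds formed (products):
  N-H: 6 × 399 = 2394
  Σ(formed) = 2394 kJ
ΔH = Σ(broken) − Σ(formed) = 2178 − 2394 = −216 kJ

ΔH ≈ −216 kJ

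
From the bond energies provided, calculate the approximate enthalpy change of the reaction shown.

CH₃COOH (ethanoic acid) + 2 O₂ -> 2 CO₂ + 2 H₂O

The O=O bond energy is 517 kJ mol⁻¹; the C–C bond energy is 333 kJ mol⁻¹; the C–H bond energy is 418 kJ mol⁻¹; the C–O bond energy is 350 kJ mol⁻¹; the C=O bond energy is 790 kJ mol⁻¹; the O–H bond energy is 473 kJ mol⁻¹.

ΔH ≈ −818 kJ

Bonds broken (reactants):
  C–C: 1 × 333 = 333
  C–H: 3 × 418 = 1254
  C–O: 1 × 350 = 350
  C=O: 1 × 790 = 790
  O–H: 1 × 473 = 473
  O=O: 2 × 517 = 1034
  Σ(broken) = 4234 kJ
Bonds formed (products):
  C=O: 4 × 790 = 3160
  O–H: 4 × 473 = 1892
  Σ(formed) = 5052 kJ
ΔH = Σ(broken) − Σ(formed) = 4234 − 5052 = −818 kJ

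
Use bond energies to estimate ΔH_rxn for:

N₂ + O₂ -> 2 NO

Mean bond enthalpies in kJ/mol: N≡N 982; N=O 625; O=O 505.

Bonds broken (reactants):
  N≡N: 1 × 982 = 982
  O=O: 1 × 505 = 505
  Σ(broken) = 1487 kJ
Bonds formed (products):
  N=O: 2 × 625 = 1250
  Σ(formed) = 1250 kJ
ΔH = Σ(broken) − Σ(formed) = 1487 − 1250 = +237 kJ

ΔH ≈ +237 kJ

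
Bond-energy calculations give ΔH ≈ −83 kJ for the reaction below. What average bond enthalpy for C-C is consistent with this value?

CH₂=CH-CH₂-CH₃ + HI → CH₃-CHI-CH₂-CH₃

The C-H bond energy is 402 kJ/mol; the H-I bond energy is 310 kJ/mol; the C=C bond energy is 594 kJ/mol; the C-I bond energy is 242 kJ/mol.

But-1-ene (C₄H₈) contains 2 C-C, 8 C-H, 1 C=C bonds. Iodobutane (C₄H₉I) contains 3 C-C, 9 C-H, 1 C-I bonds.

Let D be the C-C bond energy.
Σ(broken) = 2×D + 8×402 + 1×594 + 1×310 = 4120 + 2D
Σ(formed) = 3×D + 9×402 + 1×242 = 3860 + 3D
ΔH = Σ(broken) − Σ(formed) = (4120 + 2D) − (3860 + 3D) = +260 − D
Setting this equal to −83 kJ gives D = 343 kJ/mol.

D(C-C) ≈ 343 kJ/mol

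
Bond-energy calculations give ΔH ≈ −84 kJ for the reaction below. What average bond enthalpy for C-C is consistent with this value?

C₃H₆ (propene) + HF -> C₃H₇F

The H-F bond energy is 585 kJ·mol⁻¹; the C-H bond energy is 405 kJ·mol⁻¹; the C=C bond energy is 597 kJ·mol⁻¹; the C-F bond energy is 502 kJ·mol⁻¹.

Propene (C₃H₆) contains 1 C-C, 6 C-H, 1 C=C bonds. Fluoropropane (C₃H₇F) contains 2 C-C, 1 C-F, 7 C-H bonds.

D(C-C) ≈ 359 kJ/mol

Let D be the C-C bond energy.
Σ(broken) = 1×D + 6×405 + 1×597 + 1×585 = 3612 + D
Σ(formed) = 2×D + 1×502 + 7×405 = 3337 + 2D
ΔH = Σ(broken) − Σ(formed) = (3612 + D) − (3337 + 2D) = +275 − D
Setting this equal to −84 kJ gives D = 359 kJ/mol.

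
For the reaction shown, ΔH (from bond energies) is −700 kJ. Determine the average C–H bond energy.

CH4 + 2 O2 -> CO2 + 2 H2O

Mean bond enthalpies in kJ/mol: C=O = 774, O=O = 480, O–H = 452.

Let D be the C–H bond energy.
Σ(broken) = 4×D + 2×480 = 960 + 4D
Σ(formed) = 2×774 + 4×452 = 3356
ΔH = Σ(broken) − Σ(formed) = (960 + 4D) − (3356) = −2396 + 4D
Setting this equal to −700 kJ gives 4D = 1696, so D = 424 kJ/mol.

D(C–H) ≈ 424 kJ/mol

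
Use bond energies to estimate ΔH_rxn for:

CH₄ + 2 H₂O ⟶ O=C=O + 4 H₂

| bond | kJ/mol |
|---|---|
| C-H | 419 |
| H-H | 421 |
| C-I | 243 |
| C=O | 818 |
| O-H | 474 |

ΔH ≈ +252 kJ

Bonds broken (reactants):
  C-H: 4 × 419 = 1676
  O-H: 4 × 474 = 1896
  Σ(broken) = 3572 kJ
Bonds formed (products):
  C=O: 2 × 818 = 1636
  H-H: 4 × 421 = 1684
  Σ(formed) = 3320 kJ
ΔH = Σ(broken) − Σ(formed) = 3572 − 3320 = +252 kJ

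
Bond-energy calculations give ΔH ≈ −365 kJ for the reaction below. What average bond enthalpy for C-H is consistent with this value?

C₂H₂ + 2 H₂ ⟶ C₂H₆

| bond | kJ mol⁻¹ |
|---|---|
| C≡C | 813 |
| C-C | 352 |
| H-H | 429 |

D(C-H) ≈ 421 kJ/mol

Let D be the C-H bond energy.
Σ(broken) = 1×813 + 2×D + 2×429 = 1671 + 2D
Σ(formed) = 1×352 + 6×D = 352 + 6D
ΔH = Σ(broken) − Σ(formed) = (1671 + 2D) − (352 + 6D) = +1319 − 4D
Setting this equal to −365 kJ gives 4D = 1684, so D = 421 kJ/mol.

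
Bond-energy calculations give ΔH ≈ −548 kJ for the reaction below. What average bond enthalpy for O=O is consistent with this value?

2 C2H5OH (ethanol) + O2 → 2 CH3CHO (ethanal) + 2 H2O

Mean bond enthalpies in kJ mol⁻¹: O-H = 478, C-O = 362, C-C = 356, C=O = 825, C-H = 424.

D(O=O) ≈ 486 kJ/mol

Let D be the O=O bond energy.
Σ(broken) = 2×356 + 10×424 + 2×362 + 2×478 + 1×D = 6632 + D
Σ(formed) = 2×356 + 8×424 + 2×825 + 4×478 = 7666
ΔH = Σ(broken) − Σ(formed) = (6632 + D) − (7666) = −1034 + D
Setting this equal to −548 kJ gives D = 486 kJ/mol.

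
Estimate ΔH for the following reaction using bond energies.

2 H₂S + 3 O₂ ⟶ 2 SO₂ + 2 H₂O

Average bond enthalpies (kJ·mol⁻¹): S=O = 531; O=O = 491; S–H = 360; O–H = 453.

Bonds broken (reactants):
  O=O: 3 × 491 = 1473
  S–H: 4 × 360 = 1440
  Σ(broken) = 2913 kJ
Bonds formed (products):
  O–H: 4 × 453 = 1812
  S=O: 4 × 531 = 2124
  Σ(formed) = 3936 kJ
ΔH = Σ(broken) − Σ(formed) = 2913 − 3936 = −1023 kJ

ΔH ≈ −1023 kJ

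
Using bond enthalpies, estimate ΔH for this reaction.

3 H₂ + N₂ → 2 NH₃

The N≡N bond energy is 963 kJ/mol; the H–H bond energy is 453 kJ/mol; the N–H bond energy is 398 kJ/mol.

Bonds broken (reactants):
  H–H: 3 × 453 = 1359
  N≡N: 1 × 963 = 963
  Σ(broken) = 2322 kJ
Bonds formed (products):
  N–H: 6 × 398 = 2388
  Σ(formed) = 2388 kJ
ΔH = Σ(broken) − Σ(formed) = 2322 − 2388 = −66 kJ

ΔH ≈ −66 kJ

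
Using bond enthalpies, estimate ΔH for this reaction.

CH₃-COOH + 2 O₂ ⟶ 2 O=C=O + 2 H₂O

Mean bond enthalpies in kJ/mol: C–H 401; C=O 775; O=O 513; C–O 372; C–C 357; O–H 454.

Bonds broken (reactants):
  C–C: 1 × 357 = 357
  C–H: 3 × 401 = 1203
  C–O: 1 × 372 = 372
  C=O: 1 × 775 = 775
  O–H: 1 × 454 = 454
  O=O: 2 × 513 = 1026
  Σ(broken) = 4187 kJ
Bonds formed (products):
  C=O: 4 × 775 = 3100
  O–H: 4 × 454 = 1816
  Σ(formed) = 4916 kJ
ΔH = Σ(broken) − Σ(formed) = 4187 − 4916 = −729 kJ

ΔH ≈ −729 kJ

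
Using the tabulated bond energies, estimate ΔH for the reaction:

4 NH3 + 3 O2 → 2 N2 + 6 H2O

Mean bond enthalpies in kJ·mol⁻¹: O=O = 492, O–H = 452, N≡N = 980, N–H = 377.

Bonds broken (reactants):
  N–H: 12 × 377 = 4524
  O=O: 3 × 492 = 1476
  Σ(broken) = 6000 kJ
Bonds formed (products):
  N≡N: 2 × 980 = 1960
  O–H: 12 × 452 = 5424
  Σ(formed) = 7384 kJ
ΔH = Σ(broken) − Σ(formed) = 6000 − 7384 = −1384 kJ

ΔH ≈ −1384 kJ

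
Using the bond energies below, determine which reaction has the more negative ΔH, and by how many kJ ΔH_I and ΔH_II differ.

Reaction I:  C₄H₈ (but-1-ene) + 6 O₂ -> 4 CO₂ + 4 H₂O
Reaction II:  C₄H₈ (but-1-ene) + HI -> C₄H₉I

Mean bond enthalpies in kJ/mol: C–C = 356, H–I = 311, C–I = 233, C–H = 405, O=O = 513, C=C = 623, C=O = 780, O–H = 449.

Reaction I:
  Bonds broken (reactants):
    C–C: 2 × 356 = 712
    C–H: 8 × 405 = 3240
    C=C: 1 × 623 = 623
    O=O: 6 × 513 = 3078
    Σ(broken) = 7653 kJ
  Bonds formed (products):
    C=O: 8 × 780 = 6240
    O–H: 8 × 449 = 3592
    Σ(formed) = 9832 kJ
  ΔH_I = 7653 − 9832 = −2179 kJ
Reaction II:
  Bonds broken (reactants):
    C–C: 2 × 356 = 712
    C–H: 8 × 405 = 3240
    C=C: 1 × 623 = 623
    H–I: 1 × 311 = 311
    Σ(broken) = 4886 kJ
  Bonds formed (products):
    C–C: 3 × 356 = 1068
    C–H: 9 × 405 = 3645
    C–I: 1 × 233 = 233
    Σ(formed) = 4946 kJ
  ΔH_II = 4886 − 4946 = −60 kJ
ΔH_I − ΔH_II = −2119 kJ, so reaction I has the more negative ΔH; |ΔH_I − ΔH_II| = 2119 kJ.

Reaction I, by 2119 kJ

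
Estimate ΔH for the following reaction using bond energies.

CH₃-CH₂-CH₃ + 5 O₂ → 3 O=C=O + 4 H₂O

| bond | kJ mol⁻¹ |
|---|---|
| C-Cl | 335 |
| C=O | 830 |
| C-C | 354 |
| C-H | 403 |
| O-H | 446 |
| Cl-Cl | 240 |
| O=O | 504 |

Bonds broken (reactants):
  C-C: 2 × 354 = 708
  C-H: 8 × 403 = 3224
  O=O: 5 × 504 = 2520
  Σ(broken) = 6452 kJ
Bonds formed (products):
  C=O: 6 × 830 = 4980
  O-H: 8 × 446 = 3568
  Σ(formed) = 8548 kJ
ΔH = Σ(broken) − Σ(formed) = 6452 − 8548 = −2096 kJ

ΔH ≈ −2096 kJ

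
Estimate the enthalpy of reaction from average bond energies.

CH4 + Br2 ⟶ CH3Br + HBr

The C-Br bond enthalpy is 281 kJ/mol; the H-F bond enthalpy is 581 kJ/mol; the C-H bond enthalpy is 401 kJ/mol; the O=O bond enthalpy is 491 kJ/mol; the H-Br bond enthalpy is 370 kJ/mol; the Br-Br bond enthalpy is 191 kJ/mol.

ΔH ≈ −59 kJ

Bonds broken (reactants):
  Br-Br: 1 × 191 = 191
  C-H: 4 × 401 = 1604
  Σ(broken) = 1795 kJ
Bonds formed (products):
  C-Br: 1 × 281 = 281
  C-H: 3 × 401 = 1203
  H-Br: 1 × 370 = 370
  Σ(formed) = 1854 kJ
ΔH = Σ(broken) − Σ(formed) = 1795 − 1854 = −59 kJ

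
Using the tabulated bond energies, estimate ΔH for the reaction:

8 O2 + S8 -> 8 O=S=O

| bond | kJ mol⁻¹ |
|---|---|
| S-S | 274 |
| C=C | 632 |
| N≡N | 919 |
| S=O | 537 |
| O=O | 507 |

Bonds broken (reactants):
  O=O: 8 × 507 = 4056
  S-S: 8 × 274 = 2192
  Σ(broken) = 6248 kJ
Bonds formed (products):
  S=O: 16 × 537 = 8592
  Σ(formed) = 8592 kJ
ΔH = Σ(broken) − Σ(formed) = 6248 − 8592 = −2344 kJ

ΔH ≈ −2344 kJ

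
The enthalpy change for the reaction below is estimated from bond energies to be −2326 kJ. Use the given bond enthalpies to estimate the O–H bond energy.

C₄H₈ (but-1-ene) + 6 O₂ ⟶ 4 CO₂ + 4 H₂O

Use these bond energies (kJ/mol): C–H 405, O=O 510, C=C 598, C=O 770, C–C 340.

Let D be the O–H bond energy.
Σ(broken) = 2×340 + 8×405 + 1×598 + 6×510 = 7578
Σ(formed) = 8×770 + 8×D = 6160 + 8D
ΔH = Σ(broken) − Σ(formed) = (7578) − (6160 + 8D) = +1418 − 8D
Setting this equal to −2326 kJ gives 8D = 3744, so D = 468 kJ/mol.

D(O–H) ≈ 468 kJ/mol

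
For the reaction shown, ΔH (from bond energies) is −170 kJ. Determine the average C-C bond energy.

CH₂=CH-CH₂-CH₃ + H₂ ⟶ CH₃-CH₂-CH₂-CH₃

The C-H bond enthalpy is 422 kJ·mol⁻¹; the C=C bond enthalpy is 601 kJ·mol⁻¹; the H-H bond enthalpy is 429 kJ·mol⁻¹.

D(C-C) ≈ 356 kJ/mol

Let D be the C-C bond energy.
Σ(broken) = 2×D + 8×422 + 1×601 + 1×429 = 4406 + 2D
Σ(formed) = 3×D + 10×422 = 4220 + 3D
ΔH = Σ(broken) − Σ(formed) = (4406 + 2D) − (4220 + 3D) = +186 − D
Setting this equal to −170 kJ gives D = 356 kJ/mol.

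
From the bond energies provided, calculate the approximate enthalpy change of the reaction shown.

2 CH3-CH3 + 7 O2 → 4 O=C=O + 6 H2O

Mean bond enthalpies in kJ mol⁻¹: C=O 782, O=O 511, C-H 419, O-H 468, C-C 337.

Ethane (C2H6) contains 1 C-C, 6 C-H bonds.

ΔH ≈ −2593 kJ

Bonds broken (reactants):
  C-C: 2 × 337 = 674
  C-H: 12 × 419 = 5028
  O=O: 7 × 511 = 3577
  Σ(broken) = 9279 kJ
Bonds formed (products):
  C=O: 8 × 782 = 6256
  O-H: 12 × 468 = 5616
  Σ(formed) = 11872 kJ
ΔH = Σ(broken) − Σ(formed) = 9279 − 11872 = −2593 kJ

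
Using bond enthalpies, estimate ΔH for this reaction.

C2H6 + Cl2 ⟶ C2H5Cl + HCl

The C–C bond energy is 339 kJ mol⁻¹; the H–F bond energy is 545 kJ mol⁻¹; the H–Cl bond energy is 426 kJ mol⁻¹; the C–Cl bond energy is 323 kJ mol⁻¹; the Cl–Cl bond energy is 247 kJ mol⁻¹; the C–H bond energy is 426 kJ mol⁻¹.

Bonds broken (reactants):
  C–C: 1 × 339 = 339
  C–H: 6 × 426 = 2556
  Cl–Cl: 1 × 247 = 247
  Σ(broken) = 3142 kJ
Bonds formed (products):
  C–C: 1 × 339 = 339
  C–Cl: 1 × 323 = 323
  C–H: 5 × 426 = 2130
  H–Cl: 1 × 426 = 426
  Σ(formed) = 3218 kJ
ΔH = Σ(broken) − Σ(formed) = 3142 − 3218 = −76 kJ

ΔH ≈ −76 kJ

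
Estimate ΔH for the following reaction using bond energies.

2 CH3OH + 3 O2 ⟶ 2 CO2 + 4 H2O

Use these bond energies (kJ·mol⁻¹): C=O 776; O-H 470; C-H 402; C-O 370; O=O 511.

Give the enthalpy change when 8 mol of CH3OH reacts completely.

ΔH = −4956 kJ

Bonds broken (reactants):
  C-H: 6 × 402 = 2412
  C-O: 2 × 370 = 740
  O-H: 2 × 470 = 940
  O=O: 3 × 511 = 1533
  Σ(broken) = 5625 kJ
Bonds formed (products):
  C=O: 4 × 776 = 3104
  O-H: 8 × 470 = 3760
  Σ(formed) = 6864 kJ
ΔH = Σ(broken) − Σ(formed) = 5625 − 6864 = −1239 kJ
For 4× the reaction as written: 4 × (−1239) = −4956 kJ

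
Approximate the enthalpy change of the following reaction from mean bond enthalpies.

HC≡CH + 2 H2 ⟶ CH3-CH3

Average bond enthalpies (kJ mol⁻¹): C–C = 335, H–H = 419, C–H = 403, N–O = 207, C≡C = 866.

Bonds broken (reactants):
  C≡C: 1 × 866 = 866
  C–H: 2 × 403 = 806
  H–H: 2 × 419 = 838
  Σ(broken) = 2510 kJ
Bonds formed (products):
  C–C: 1 × 335 = 335
  C–H: 6 × 403 = 2418
  Σ(formed) = 2753 kJ
ΔH = Σ(broken) − Σ(formed) = 2510 − 2753 = −243 kJ

ΔH ≈ −243 kJ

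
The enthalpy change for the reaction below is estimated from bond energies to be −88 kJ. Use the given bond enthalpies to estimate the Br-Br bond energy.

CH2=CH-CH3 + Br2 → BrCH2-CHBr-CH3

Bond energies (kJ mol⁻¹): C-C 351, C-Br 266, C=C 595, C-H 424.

D(Br-Br) ≈ 200 kJ/mol

Let D be the Br-Br bond energy.
Σ(broken) = 1×D + 1×351 + 6×424 + 1×595 = 3490 + D
Σ(formed) = 2×266 + 2×351 + 6×424 = 3778
ΔH = Σ(broken) − Σ(formed) = (3490 + D) − (3778) = −288 + D
Setting this equal to −88 kJ gives D = 200 kJ/mol.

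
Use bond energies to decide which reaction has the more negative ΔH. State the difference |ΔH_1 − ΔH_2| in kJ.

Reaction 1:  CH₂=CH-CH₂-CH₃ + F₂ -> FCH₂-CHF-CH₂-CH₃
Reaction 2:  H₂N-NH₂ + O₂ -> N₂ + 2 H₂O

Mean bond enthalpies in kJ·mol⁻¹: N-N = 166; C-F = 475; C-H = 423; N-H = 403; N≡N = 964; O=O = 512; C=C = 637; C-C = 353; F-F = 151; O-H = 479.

Reaction 1:
  Bonds broken (reactants):
    C-C: 2 × 353 = 706
    C-H: 8 × 423 = 3384
    C=C: 1 × 637 = 637
    F-F: 1 × 151 = 151
    Σ(broken) = 4878 kJ
  Bonds formed (products):
    C-C: 3 × 353 = 1059
    C-F: 2 × 475 = 950
    C-H: 8 × 423 = 3384
    Σ(formed) = 5393 kJ
  ΔH_1 = 4878 − 5393 = −515 kJ
Reaction 2:
  Bonds broken (reactants):
    N-H: 4 × 403 = 1612
    N-N: 1 × 166 = 166
    O=O: 1 × 512 = 512
    Σ(broken) = 2290 kJ
  Bonds formed (products):
    N≡N: 1 × 964 = 964
    O-H: 4 × 479 = 1916
    Σ(formed) = 2880 kJ
  ΔH_2 = 2290 − 2880 = −590 kJ
ΔH_1 − ΔH_2 = +75 kJ, so reaction 2 has the more negative ΔH; |ΔH_1 − ΔH_2| = 75 kJ.

Reaction 2, by 75 kJ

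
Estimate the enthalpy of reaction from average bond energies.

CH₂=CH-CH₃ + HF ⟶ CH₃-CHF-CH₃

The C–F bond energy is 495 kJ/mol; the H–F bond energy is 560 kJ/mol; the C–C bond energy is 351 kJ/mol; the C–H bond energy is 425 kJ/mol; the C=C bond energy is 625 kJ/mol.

ΔH ≈ −86 kJ

Bonds broken (reactants):
  C–C: 1 × 351 = 351
  C–H: 6 × 425 = 2550
  C=C: 1 × 625 = 625
  H–F: 1 × 560 = 560
  Σ(broken) = 4086 kJ
Bonds formed (products):
  C–C: 2 × 351 = 702
  C–F: 1 × 495 = 495
  C–H: 7 × 425 = 2975
  Σ(formed) = 4172 kJ
ΔH = Σ(broken) − Σ(formed) = 4086 − 4172 = −86 kJ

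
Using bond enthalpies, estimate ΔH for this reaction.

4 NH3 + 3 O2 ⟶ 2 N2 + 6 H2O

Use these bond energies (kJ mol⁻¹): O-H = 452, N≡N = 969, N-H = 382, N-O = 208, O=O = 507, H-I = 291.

Bonds broken (reactants):
  N-H: 12 × 382 = 4584
  O=O: 3 × 507 = 1521
  Σ(broken) = 6105 kJ
Bonds formed (products):
  N≡N: 2 × 969 = 1938
  O-H: 12 × 452 = 5424
  Σ(formed) = 7362 kJ
ΔH = Σ(broken) − Σ(formed) = 6105 − 7362 = −1257 kJ

ΔH ≈ −1257 kJ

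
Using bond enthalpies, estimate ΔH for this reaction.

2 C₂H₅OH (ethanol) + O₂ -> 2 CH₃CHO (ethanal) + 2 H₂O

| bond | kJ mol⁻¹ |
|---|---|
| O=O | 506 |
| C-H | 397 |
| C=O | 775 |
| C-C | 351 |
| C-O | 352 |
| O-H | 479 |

ΔH ≈ −504 kJ

Bonds broken (reactants):
  C-C: 2 × 351 = 702
  C-H: 10 × 397 = 3970
  C-O: 2 × 352 = 704
  O-H: 2 × 479 = 958
  O=O: 1 × 506 = 506
  Σ(broken) = 6840 kJ
Bonds formed (products):
  C-C: 2 × 351 = 702
  C-H: 8 × 397 = 3176
  C=O: 2 × 775 = 1550
  O-H: 4 × 479 = 1916
  Σ(formed) = 7344 kJ
ΔH = Σ(broken) − Σ(formed) = 6840 − 7344 = −504 kJ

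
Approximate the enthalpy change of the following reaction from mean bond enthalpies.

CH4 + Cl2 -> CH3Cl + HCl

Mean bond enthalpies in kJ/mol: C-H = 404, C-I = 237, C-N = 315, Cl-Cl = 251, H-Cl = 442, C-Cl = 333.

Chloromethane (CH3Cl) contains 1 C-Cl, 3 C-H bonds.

Bonds broken (reactants):
  C-H: 4 × 404 = 1616
  Cl-Cl: 1 × 251 = 251
  Σ(broken) = 1867 kJ
Bonds formed (products):
  C-Cl: 1 × 333 = 333
  C-H: 3 × 404 = 1212
  H-Cl: 1 × 442 = 442
  Σ(formed) = 1987 kJ
ΔH = Σ(broken) − Σ(formed) = 1867 − 1987 = −120 kJ

ΔH ≈ −120 kJ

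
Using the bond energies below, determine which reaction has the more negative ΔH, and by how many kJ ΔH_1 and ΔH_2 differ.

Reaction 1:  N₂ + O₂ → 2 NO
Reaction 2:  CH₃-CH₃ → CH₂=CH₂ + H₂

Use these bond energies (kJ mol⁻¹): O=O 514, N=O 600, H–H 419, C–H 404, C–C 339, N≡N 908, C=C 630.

Reaction 1:
  Bonds broken (reactants):
    N≡N: 1 × 908 = 908
    O=O: 1 × 514 = 514
    Σ(broken) = 1422 kJ
  Bonds formed (products):
    N=O: 2 × 600 = 1200
    Σ(formed) = 1200 kJ
  ΔH_1 = 1422 − 1200 = +222 kJ
Reaction 2:
  Bonds broken (reactants):
    C–C: 1 × 339 = 339
    C–H: 6 × 404 = 2424
    Σ(broken) = 2763 kJ
  Bonds formed (products):
    C–H: 4 × 404 = 1616
    C=C: 1 × 630 = 630
    H–H: 1 × 419 = 419
    Σ(formed) = 2665 kJ
  ΔH_2 = 2763 − 2665 = +98 kJ
ΔH_1 − ΔH_2 = +124 kJ, so reaction 2 has the more negative ΔH; |ΔH_1 − ΔH_2| = 124 kJ.

Reaction 2, by 124 kJ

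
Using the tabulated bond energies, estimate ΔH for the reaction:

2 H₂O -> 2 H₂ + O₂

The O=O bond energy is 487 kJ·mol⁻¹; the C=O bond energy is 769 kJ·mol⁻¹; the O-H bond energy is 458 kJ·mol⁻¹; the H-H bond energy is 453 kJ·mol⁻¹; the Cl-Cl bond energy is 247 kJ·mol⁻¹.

ΔH ≈ +439 kJ

Bonds broken (reactants):
  O-H: 4 × 458 = 1832
  Σ(broken) = 1832 kJ
Bonds formed (products):
  H-H: 2 × 453 = 906
  O=O: 1 × 487 = 487
  Σ(formed) = 1393 kJ
ΔH = Σ(broken) − Σ(formed) = 1832 − 1393 = +439 kJ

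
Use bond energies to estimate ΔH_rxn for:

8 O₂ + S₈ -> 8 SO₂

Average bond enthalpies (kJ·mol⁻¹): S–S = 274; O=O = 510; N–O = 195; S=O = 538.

Bonds broken (reactants):
  O=O: 8 × 510 = 4080
  S–S: 8 × 274 = 2192
  Σ(broken) = 6272 kJ
Bonds formed (products):
  S=O: 16 × 538 = 8608
  Σ(formed) = 8608 kJ
ΔH = Σ(broken) − Σ(formed) = 6272 − 8608 = −2336 kJ

ΔH ≈ −2336 kJ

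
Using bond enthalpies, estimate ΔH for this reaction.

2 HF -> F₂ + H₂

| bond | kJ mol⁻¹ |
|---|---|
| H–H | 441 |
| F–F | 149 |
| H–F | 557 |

ΔH ≈ +524 kJ

Bonds broken (reactants):
  H–F: 2 × 557 = 1114
  Σ(broken) = 1114 kJ
Bonds formed (products):
  F–F: 1 × 149 = 149
  H–H: 1 × 441 = 441
  Σ(formed) = 590 kJ
ΔH = Σ(broken) − Σ(formed) = 1114 − 590 = +524 kJ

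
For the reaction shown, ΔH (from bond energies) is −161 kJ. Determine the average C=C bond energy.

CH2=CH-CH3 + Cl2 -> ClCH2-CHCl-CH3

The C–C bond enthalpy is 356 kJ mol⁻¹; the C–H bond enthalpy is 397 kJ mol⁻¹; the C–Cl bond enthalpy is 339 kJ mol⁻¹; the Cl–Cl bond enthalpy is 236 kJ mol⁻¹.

D(C=C) ≈ 637 kJ/mol

Let D be the C=C bond energy.
Σ(broken) = 1×356 + 6×397 + 1×D + 1×236 = 2974 + D
Σ(formed) = 2×356 + 2×339 + 6×397 = 3772
ΔH = Σ(broken) − Σ(formed) = (2974 + D) − (3772) = −798 + D
Setting this equal to −161 kJ gives D = 637 kJ/mol.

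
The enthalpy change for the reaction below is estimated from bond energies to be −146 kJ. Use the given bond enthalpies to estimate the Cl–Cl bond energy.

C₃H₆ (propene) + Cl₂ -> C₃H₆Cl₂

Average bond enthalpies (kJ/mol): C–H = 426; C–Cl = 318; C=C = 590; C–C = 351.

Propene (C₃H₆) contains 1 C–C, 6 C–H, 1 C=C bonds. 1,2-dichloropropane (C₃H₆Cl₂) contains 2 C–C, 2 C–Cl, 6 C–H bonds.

D(Cl–Cl) ≈ 251 kJ/mol

Let D be the Cl–Cl bond energy.
Σ(broken) = 1×351 + 6×426 + 1×590 + 1×D = 3497 + D
Σ(formed) = 2×351 + 2×318 + 6×426 = 3894
ΔH = Σ(broken) − Σ(formed) = (3497 + D) − (3894) = −397 + D
Setting this equal to −146 kJ gives D = 251 kJ/mol.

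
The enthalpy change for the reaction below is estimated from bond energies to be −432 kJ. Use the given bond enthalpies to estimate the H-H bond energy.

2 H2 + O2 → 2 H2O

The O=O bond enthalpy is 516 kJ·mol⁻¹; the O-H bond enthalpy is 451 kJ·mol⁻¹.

Let D be the H-H bond energy.
Σ(broken) = 2×D + 1×516 = 516 + 2D
Σ(formed) = 4×451 = 1804
ΔH = Σ(broken) − Σ(formed) = (516 + 2D) − (1804) = −1288 + 2D
Setting this equal to −432 kJ gives 2D = 856, so D = 428 kJ/mol.

D(H-H) ≈ 428 kJ/mol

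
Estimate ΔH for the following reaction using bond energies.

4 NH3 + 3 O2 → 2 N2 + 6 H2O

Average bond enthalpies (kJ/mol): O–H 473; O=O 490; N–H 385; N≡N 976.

ΔH ≈ −1538 kJ

Bonds broken (reactants):
  N–H: 12 × 385 = 4620
  O=O: 3 × 490 = 1470
  Σ(broken) = 6090 kJ
Bonds formed (products):
  N≡N: 2 × 976 = 1952
  O–H: 12 × 473 = 5676
  Σ(formed) = 7628 kJ
ΔH = Σ(broken) − Σ(formed) = 6090 − 7628 = −1538 kJ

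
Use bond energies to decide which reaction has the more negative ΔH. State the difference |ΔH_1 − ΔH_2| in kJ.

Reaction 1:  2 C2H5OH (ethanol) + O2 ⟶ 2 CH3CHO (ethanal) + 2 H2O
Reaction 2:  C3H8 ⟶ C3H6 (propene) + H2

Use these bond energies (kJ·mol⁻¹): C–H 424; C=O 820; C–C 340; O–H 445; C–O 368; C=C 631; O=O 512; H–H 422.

Reaction 1:
  Bonds broken (reactants):
    C–C: 2 × 340 = 680
    C–H: 10 × 424 = 4240
    C–O: 2 × 368 = 736
    O–H: 2 × 445 = 890
    O=O: 1 × 512 = 512
    Σ(broken) = 7058 kJ
  Bonds formed (products):
    C–C: 2 × 340 = 680
    C–H: 8 × 424 = 3392
    C=O: 2 × 820 = 1640
    O–H: 4 × 445 = 1780
    Σ(formed) = 7492 kJ
  ΔH_1 = 7058 − 7492 = −434 kJ
Reaction 2:
  Bonds broken (reactants):
    C–C: 2 × 340 = 680
    C–H: 8 × 424 = 3392
    Σ(broken) = 4072 kJ
  Bonds formed (products):
    C–C: 1 × 340 = 340
    C–H: 6 × 424 = 2544
    C=C: 1 × 631 = 631
    H–H: 1 × 422 = 422
    Σ(formed) = 3937 kJ
  ΔH_2 = 4072 − 3937 = +135 kJ
ΔH_1 − ΔH_2 = −569 kJ, so reaction 1 has the more negative ΔH; |ΔH_1 − ΔH_2| = 569 kJ.

Reaction 1, by 569 kJ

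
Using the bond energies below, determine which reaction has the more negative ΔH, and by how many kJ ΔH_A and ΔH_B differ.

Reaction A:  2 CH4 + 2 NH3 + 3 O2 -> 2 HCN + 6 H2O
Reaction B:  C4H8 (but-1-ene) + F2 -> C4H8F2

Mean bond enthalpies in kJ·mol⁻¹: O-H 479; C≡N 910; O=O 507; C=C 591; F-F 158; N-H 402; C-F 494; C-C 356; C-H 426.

Reaction A, by 484 kJ

Reaction A:
  Bonds broken (reactants):
    C-H: 8 × 426 = 3408
    N-H: 6 × 402 = 2412
    O=O: 3 × 507 = 1521
    Σ(broken) = 7341 kJ
  Bonds formed (products):
    C≡N: 2 × 910 = 1820
    C-H: 2 × 426 = 852
    O-H: 12 × 479 = 5748
    Σ(formed) = 8420 kJ
  ΔH_A = 7341 − 8420 = −1079 kJ
Reaction B:
  Bonds broken (reactants):
    C-C: 2 × 356 = 712
    C-H: 8 × 426 = 3408
    C=C: 1 × 591 = 591
    F-F: 1 × 158 = 158
    Σ(broken) = 4869 kJ
  Bonds formed (products):
    C-C: 3 × 356 = 1068
    C-F: 2 × 494 = 988
    C-H: 8 × 426 = 3408
    Σ(formed) = 5464 kJ
  ΔH_B = 4869 − 5464 = −595 kJ
ΔH_A − ΔH_B = −484 kJ, so reaction A has the more negative ΔH; |ΔH_A − ΔH_B| = 484 kJ.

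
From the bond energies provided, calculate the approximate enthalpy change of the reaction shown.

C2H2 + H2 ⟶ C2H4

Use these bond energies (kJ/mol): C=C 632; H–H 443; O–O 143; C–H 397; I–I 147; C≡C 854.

Bonds broken (reactants):
  C≡C: 1 × 854 = 854
  C–H: 2 × 397 = 794
  H–H: 1 × 443 = 443
  Σ(broken) = 2091 kJ
Bonds formed (products):
  C–H: 4 × 397 = 1588
  C=C: 1 × 632 = 632
  Σ(formed) = 2220 kJ
ΔH = Σ(broken) − Σ(formed) = 2091 − 2220 = −129 kJ

ΔH ≈ −129 kJ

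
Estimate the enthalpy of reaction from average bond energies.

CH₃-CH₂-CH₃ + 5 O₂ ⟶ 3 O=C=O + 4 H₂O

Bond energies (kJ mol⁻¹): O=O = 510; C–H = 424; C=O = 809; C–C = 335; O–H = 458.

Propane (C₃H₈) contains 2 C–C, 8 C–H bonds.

ΔH ≈ −1906 kJ

Bonds broken (reactants):
  C–C: 2 × 335 = 670
  C–H: 8 × 424 = 3392
  O=O: 5 × 510 = 2550
  Σ(broken) = 6612 kJ
Bonds formed (products):
  C=O: 6 × 809 = 4854
  O–H: 8 × 458 = 3664
  Σ(formed) = 8518 kJ
ΔH = Σ(broken) − Σ(formed) = 6612 − 8518 = −1906 kJ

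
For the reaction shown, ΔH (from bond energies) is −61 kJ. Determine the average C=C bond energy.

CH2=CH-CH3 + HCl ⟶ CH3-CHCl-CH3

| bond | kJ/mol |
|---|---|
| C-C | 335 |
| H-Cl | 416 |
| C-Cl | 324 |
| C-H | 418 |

Let D be the C=C bond energy.
Σ(broken) = 1×335 + 6×418 + 1×D + 1×416 = 3259 + D
Σ(formed) = 2×335 + 1×324 + 7×418 = 3920
ΔH = Σ(broken) − Σ(formed) = (3259 + D) − (3920) = −661 + D
Setting this equal to −61 kJ gives D = 600 kJ/mol.

D(C=C) ≈ 600 kJ/mol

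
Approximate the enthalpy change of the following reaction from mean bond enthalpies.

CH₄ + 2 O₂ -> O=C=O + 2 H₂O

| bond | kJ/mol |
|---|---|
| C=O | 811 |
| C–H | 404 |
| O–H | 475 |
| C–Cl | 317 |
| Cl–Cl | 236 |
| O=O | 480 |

ΔH ≈ −946 kJ

Bonds broken (reactants):
  C–H: 4 × 404 = 1616
  O=O: 2 × 480 = 960
  Σ(broken) = 2576 kJ
Bonds formed (products):
  C=O: 2 × 811 = 1622
  O–H: 4 × 475 = 1900
  Σ(formed) = 3522 kJ
ΔH = Σ(broken) − Σ(formed) = 2576 − 3522 = −946 kJ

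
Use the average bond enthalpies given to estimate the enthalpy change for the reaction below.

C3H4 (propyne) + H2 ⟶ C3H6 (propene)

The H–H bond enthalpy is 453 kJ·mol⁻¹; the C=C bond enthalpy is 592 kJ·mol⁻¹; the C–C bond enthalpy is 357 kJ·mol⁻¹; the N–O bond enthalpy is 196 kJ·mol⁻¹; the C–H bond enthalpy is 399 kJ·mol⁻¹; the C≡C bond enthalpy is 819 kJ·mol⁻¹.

Bonds broken (reactants):
  C≡C: 1 × 819 = 819
  C–C: 1 × 357 = 357
  C–H: 4 × 399 = 1596
  H–H: 1 × 453 = 453
  Σ(broken) = 3225 kJ
Bonds formed (products):
  C–C: 1 × 357 = 357
  C–H: 6 × 399 = 2394
  C=C: 1 × 592 = 592
  Σ(formed) = 3343 kJ
ΔH = Σ(broken) − Σ(formed) = 3225 − 3343 = −118 kJ

ΔH ≈ −118 kJ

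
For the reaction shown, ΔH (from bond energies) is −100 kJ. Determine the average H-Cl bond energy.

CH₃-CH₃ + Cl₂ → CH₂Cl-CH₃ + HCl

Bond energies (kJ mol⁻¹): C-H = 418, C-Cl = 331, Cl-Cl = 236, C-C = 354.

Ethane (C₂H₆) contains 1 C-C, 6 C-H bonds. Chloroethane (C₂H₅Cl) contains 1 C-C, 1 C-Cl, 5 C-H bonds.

D(H-Cl) ≈ 423 kJ/mol

Let D be the H-Cl bond energy.
Σ(broken) = 1×354 + 6×418 + 1×236 = 3098
Σ(formed) = 1×354 + 1×331 + 5×418 + 1×D = 2775 + D
ΔH = Σ(broken) − Σ(formed) = (3098) − (2775 + D) = +323 − D
Setting this equal to −100 kJ gives D = 423 kJ/mol.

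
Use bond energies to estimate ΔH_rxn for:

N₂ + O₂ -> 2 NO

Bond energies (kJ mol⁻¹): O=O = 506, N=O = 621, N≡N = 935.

Bonds broken (reactants):
  N≡N: 1 × 935 = 935
  O=O: 1 × 506 = 506
  Σ(broken) = 1441 kJ
Bonds formed (products):
  N=O: 2 × 621 = 1242
  Σ(formed) = 1242 kJ
ΔH = Σ(broken) − Σ(formed) = 1441 − 1242 = +199 kJ

ΔH ≈ +199 kJ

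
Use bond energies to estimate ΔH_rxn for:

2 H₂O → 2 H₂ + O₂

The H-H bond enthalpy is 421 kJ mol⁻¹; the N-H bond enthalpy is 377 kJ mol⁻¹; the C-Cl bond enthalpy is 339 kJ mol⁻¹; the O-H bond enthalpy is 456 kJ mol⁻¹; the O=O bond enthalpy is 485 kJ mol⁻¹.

Bonds broken (reactants):
  O-H: 4 × 456 = 1824
  Σ(broken) = 1824 kJ
Bonds formed (products):
  H-H: 2 × 421 = 842
  O=O: 1 × 485 = 485
  Σ(formed) = 1327 kJ
ΔH = Σ(broken) − Σ(formed) = 1824 − 1327 = +497 kJ

ΔH ≈ +497 kJ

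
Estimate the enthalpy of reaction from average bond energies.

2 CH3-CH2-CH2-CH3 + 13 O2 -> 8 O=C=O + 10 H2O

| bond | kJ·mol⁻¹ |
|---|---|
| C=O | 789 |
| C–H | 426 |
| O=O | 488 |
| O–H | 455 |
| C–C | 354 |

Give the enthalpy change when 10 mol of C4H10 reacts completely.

ΔH = −23680 kJ

Bonds broken (reactants):
  C–C: 6 × 354 = 2124
  C–H: 20 × 426 = 8520
  O=O: 13 × 488 = 6344
  Σ(broken) = 16988 kJ
Bonds formed (products):
  C=O: 16 × 789 = 12624
  O–H: 20 × 455 = 9100
  Σ(formed) = 21724 kJ
ΔH = Σ(broken) − Σ(formed) = 16988 − 21724 = −4736 kJ
For 5× the reaction as written: 5 × (−4736) = −23680 kJ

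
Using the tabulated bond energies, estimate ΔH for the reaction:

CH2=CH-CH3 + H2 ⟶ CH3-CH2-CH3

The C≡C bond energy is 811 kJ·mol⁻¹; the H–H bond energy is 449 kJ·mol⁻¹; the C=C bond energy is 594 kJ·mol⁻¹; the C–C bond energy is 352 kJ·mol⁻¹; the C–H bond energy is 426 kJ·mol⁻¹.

ΔH ≈ −161 kJ

Bonds broken (reactants):
  C–C: 1 × 352 = 352
  C–H: 6 × 426 = 2556
  C=C: 1 × 594 = 594
  H–H: 1 × 449 = 449
  Σ(broken) = 3951 kJ
Bonds formed (products):
  C–C: 2 × 352 = 704
  C–H: 8 × 426 = 3408
  Σ(formed) = 4112 kJ
ΔH = Σ(broken) − Σ(formed) = 3951 − 4112 = −161 kJ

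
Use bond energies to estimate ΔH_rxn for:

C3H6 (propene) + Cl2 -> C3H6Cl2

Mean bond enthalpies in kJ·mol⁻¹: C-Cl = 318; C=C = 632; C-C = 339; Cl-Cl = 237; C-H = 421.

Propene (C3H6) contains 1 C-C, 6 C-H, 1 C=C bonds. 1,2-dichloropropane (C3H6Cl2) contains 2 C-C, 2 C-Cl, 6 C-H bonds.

ΔH ≈ −106 kJ

Bonds broken (reactants):
  C-C: 1 × 339 = 339
  C-H: 6 × 421 = 2526
  C=C: 1 × 632 = 632
  Cl-Cl: 1 × 237 = 237
  Σ(broken) = 3734 kJ
Bonds formed (products):
  C-C: 2 × 339 = 678
  C-Cl: 2 × 318 = 636
  C-H: 6 × 421 = 2526
  Σ(formed) = 3840 kJ
ΔH = Σ(broken) − Σ(formed) = 3734 − 3840 = −106 kJ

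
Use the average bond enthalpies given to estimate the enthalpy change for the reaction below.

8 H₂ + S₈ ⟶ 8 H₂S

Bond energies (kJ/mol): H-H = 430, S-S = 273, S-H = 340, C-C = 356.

Bonds broken (reactants):
  H-H: 8 × 430 = 3440
  S-S: 8 × 273 = 2184
  Σ(broken) = 5624 kJ
Bonds formed (products):
  S-H: 16 × 340 = 5440
  Σ(formed) = 5440 kJ
ΔH = Σ(broken) − Σ(formed) = 5624 − 5440 = +184 kJ

ΔH ≈ +184 kJ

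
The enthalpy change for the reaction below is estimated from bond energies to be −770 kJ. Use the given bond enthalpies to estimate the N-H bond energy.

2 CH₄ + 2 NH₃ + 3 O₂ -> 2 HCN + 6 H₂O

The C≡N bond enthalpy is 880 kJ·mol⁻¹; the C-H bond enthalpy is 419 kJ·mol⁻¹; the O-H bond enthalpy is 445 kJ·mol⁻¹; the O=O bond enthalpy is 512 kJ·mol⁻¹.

Let D be the N-H bond energy.
Σ(broken) = 8×419 + 6×D + 3×512 = 4888 + 6D
Σ(formed) = 2×880 + 2×419 + 12×445 = 7938
ΔH = Σ(broken) − Σ(formed) = (4888 + 6D) − (7938) = −3050 + 6D
Setting this equal to −770 kJ gives 6D = 2280, so D = 380 kJ/mol.

D(N-H) ≈ 380 kJ/mol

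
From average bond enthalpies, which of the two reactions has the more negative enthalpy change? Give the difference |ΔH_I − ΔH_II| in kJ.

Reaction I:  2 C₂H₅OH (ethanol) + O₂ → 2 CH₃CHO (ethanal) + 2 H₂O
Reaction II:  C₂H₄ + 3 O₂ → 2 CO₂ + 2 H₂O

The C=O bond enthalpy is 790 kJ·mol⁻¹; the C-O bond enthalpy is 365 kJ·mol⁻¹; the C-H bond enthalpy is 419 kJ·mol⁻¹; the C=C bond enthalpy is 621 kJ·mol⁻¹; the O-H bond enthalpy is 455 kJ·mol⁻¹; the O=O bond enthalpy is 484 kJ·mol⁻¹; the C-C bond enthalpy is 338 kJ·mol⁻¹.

Reaction II, by 793 kJ

Reaction I:
  Bonds broken (reactants):
    C-C: 2 × 338 = 676
    C-H: 10 × 419 = 4190
    C-O: 2 × 365 = 730
    O-H: 2 × 455 = 910
    O=O: 1 × 484 = 484
    Σ(broken) = 6990 kJ
  Bonds formed (products):
    C-C: 2 × 338 = 676
    C-H: 8 × 419 = 3352
    C=O: 2 × 790 = 1580
    O-H: 4 × 455 = 1820
    Σ(formed) = 7428 kJ
  ΔH_I = 6990 − 7428 = −438 kJ
Reaction II:
  Bonds broken (reactants):
    C-H: 4 × 419 = 1676
    C=C: 1 × 621 = 621
    O=O: 3 × 484 = 1452
    Σ(broken) = 3749 kJ
  Bonds formed (products):
    C=O: 4 × 790 = 3160
    O-H: 4 × 455 = 1820
    Σ(formed) = 4980 kJ
  ΔH_II = 3749 − 4980 = −1231 kJ
ΔH_I − ΔH_II = +793 kJ, so reaction II has the more negative ΔH; |ΔH_I − ΔH_II| = 793 kJ.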